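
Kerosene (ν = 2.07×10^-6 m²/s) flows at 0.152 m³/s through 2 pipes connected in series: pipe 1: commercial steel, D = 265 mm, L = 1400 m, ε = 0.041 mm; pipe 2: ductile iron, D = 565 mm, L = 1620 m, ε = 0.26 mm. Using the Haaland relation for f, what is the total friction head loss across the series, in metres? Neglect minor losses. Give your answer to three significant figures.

Pipe 1: V = 2.756 m/s, Re = 3.53×10^5, ε/D = 1.55×10^-4, f = 0.01540, h_1 = f(L/D)V²/2g = 31.49 m
Pipe 2: V = 0.6063 m/s, Re = 1.65×10^5, ε/D = 4.60×10^-4, f = 0.01876, h_2 = f(L/D)V²/2g = 1.008 m
Series → Q common, losses add: H = Σh = 32.50 m

H ≈ 32.5 m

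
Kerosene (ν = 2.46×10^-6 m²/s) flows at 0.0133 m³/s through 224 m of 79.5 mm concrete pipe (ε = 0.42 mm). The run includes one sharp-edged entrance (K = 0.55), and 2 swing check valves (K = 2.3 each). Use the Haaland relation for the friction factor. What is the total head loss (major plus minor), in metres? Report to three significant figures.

H_L ≈ 34.8 m

V = 4Q/(πD²) = 2.679 m/s; V²/2g = 0.3659 m
Re = 8.66×10^4, ε/D = 0.00528 → f = 0.03189 (Haaland)
Major: h_f = f(L/D)·V²/2g = 0.03189·2818·0.3659 = 32.87 m
Minor: ΣK = 5.15; h_m = ΣK·V²/2g = 1.884 m
Total H_L = 32.87 + 1.884 = 34.76 m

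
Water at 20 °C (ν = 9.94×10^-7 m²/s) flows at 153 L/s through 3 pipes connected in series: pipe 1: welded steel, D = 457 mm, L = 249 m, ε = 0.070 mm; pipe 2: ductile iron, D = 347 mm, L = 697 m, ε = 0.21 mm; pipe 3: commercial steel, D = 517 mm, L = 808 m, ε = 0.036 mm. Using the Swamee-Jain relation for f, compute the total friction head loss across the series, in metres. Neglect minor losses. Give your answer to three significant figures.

H ≈ 5.89 m

Pipe 1: V = 0.9328 m/s, Re = 4.29×10^5, ε/D = 1.53×10^-4, f = 0.01529, h_1 = f(L/D)V²/2g = 0.3693 m
Pipe 2: V = 1.618 m/s, Re = 5.65×10^5, ε/D = 6.05×10^-4, f = 0.01831, h_2 = f(L/D)V²/2g = 4.906 m
Pipe 3: V = 0.7288 m/s, Re = 3.79×10^5, ε/D = 6.96×10^-5, f = 0.01463, h_3 = f(L/D)V²/2g = 0.6191 m
Series → Q common, losses add: H = Σh = 5.895 m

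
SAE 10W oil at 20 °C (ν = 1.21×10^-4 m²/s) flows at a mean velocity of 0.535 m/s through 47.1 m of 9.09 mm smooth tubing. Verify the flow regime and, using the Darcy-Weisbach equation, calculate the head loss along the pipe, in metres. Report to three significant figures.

Re = VD/ν = 0.535·0.009090/1.21×10^-4 = 40.2 → laminar (Re < 2300)
f = 64/Re = 1.592
h_f = f(L/D)V²/(2g) = 1.592·(47.1/0.009090)·0.535²/(2·9.81) = 120.4 m

h_f ≈ 120 m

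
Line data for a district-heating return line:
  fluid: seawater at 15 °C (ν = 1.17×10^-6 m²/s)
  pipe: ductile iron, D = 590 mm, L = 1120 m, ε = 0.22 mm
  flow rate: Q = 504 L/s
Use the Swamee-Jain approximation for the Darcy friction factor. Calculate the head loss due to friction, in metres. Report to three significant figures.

V = 4Q/(πD²) = 4·0.504/(π·0.590²) = 1.843 m/s
Re = VD/ν = 1.843·0.590/1.17×10^-6 = 9.30×10^5 → turbulent
ε/D = 0.22/590 = 3.73×10^-4
Swamee-Jain: f = 0.01642
h_f = f(L/D)V²/(2g) = 0.01642·(1120/0.590)·1.843²/(2·9.81) = 5.398 m

h_f ≈ 5.40 m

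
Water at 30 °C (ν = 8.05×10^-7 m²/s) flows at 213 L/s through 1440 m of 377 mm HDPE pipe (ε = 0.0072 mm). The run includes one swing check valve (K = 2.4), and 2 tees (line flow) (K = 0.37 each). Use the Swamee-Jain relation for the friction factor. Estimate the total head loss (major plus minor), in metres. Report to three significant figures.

H_L ≈ 9.27 m

V = 4Q/(πD²) = 1.908 m/s; V²/2g = 0.1856 m
Re = 8.94×10^5, ε/D = 1.91×10^-5 → f = 0.01226 (Swamee-Jain)
Major: h_f = f(L/D)·V²/2g = 0.01226·3820·0.1856 = 8.687 m
Minor: ΣK = 3.14; h_m = ΣK·V²/2g = 0.5827 m
Total H_L = 8.687 + 0.5827 = 9.270 m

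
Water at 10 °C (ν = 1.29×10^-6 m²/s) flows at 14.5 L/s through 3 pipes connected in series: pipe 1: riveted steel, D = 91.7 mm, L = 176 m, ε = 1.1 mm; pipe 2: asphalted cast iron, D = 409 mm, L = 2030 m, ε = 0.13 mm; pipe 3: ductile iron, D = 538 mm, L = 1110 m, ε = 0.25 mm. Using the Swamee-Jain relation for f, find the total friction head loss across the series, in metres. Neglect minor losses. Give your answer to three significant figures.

Pipe 1: V = 2.196 m/s, Re = 1.56×10^5, ε/D = 0.0120, f = 0.04087, h_1 = f(L/D)V²/2g = 19.27 m
Pipe 2: V = 0.1104 m/s, Re = 3.50×10^4, ε/D = 3.18×10^-4, f = 0.02356, h_2 = f(L/D)V²/2g = 0.07260 m
Pipe 3: V = 0.06378 m/s, Re = 2.66×10^4, ε/D = 4.65×10^-4, f = 0.02535, h_3 = f(L/D)V²/2g = 0.01084 m
Series → Q common, losses add: H = Σh = 19.36 m

H ≈ 19.4 m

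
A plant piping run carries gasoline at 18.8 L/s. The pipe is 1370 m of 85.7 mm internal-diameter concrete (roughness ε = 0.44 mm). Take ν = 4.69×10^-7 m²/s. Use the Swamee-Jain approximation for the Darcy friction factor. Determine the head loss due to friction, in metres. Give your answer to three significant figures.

V = 4Q/(πD²) = 4·0.0188/(π·0.0857²) = 3.259 m/s
Re = VD/ν = 3.259·0.0857/4.69×10^-7 = 5.96×10^5 → turbulent
ε/D = 0.44/85.7 = 0.00513
Swamee-Jain: f = 0.03085
h_f = f(L/D)V²/(2g) = 0.03085·(1370/0.0857)·3.259²/(2·9.81) = 267.0 m

h_f ≈ 267 m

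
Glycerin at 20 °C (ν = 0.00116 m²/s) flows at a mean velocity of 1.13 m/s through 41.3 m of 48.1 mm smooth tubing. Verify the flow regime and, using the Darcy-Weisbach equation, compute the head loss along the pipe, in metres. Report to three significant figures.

h_f ≈ 76.3 m

Re = VD/ν = 1.13·0.04810/0.00116 = 46.9 → laminar (Re < 2300)
f = 64/Re = 1.366
h_f = f(L/D)V²/(2g) = 1.366·(41.3/0.04810)·1.13²/(2·9.81) = 76.33 m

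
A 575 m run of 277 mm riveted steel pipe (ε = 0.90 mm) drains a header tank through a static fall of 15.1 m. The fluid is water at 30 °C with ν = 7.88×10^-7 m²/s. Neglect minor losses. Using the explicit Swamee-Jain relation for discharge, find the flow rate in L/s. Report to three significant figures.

Q ≈ 139 L/s

Swamee-Jain (Type II): Q = -0.965·√(gD⁵h_f/L)·ln[ε/(3.7D) + √(3.17ν²L/(gD³h_f))]
√(gD⁵h_f/L) = √(9.81·0.277⁵·15.1/575) = 0.02050
ε/(3.7D) = 8.78×10^-4; √(3.17ν²L/(gD³h_f)) = 1.90×10^-5
Q = -0.965·0.02050·ln(8.971×10^-4) = 0.1388 m³/s
Check: V = 2.30 m/s, Re = 8.10×10^5, f = 0.02700, h_f = 15.1 m ≈ 15.1 m ✓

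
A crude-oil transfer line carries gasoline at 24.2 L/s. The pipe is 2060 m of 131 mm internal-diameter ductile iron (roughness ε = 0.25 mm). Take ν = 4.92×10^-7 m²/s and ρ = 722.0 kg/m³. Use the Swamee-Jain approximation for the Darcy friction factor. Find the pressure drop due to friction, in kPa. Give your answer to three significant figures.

V = 4Q/(πD²) = 4·0.0242/(π·0.131²) = 1.795 m/s
Re = VD/ν = 1.795·0.131/4.92×10^-7 = 4.78×10^5 → turbulent
ε/D = 0.25/131 = 0.00191
Swamee-Jain: f = 0.02364
h_f = f(L/D)V²/(2g) = 0.02364·(2060/0.131)·1.795²/(2·9.81) = 61.09 m
Δp = ρg·h_f = 722.0·9.81·61.09 = 432.7 kPa

Δp ≈ 433 kPa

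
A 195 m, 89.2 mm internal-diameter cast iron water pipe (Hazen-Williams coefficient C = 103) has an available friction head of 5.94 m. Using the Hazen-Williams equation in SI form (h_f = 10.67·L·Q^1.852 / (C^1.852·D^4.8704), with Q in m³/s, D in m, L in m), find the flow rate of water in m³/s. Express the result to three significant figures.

Rearranging: Q = [h_f·C^1.852·D^4.8704 / (10.67·L)]^(1/1.852)
Q = [5.94·103^1.852·0.0892^4.8704 / (10.67·195)]^0.540 = 0.007562 m³/s

Q ≈ 0.00756 m³/s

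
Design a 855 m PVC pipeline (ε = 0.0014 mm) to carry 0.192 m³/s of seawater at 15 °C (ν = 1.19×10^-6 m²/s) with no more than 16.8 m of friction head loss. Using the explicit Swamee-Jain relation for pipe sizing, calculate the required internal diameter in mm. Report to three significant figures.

Swamee-Jain (Type III): D = 0.66·[ε^1.25·(LQ²/(gh_f))^4.75 + ν·Q^9.4·(L/(gh_f))^5.2]^0.04
LQ²/(gh_f) = 0.1912; L/(gh_f) = 5.188
Term 1 = ε^1.25·(…)^4.75 = 1.86×10^-11; Term 2 = ν·Q^9.4·(…)^5.2 = 1.14×10^-9
D = 0.66·(1.86×10^-11 + 1.14×10^-9)^0.04 = 0.2898 m = 290 mm
Check: V = 2.91 m/s, Re = 7.09×10^5, f = 0.01241, h_f = 15.8 m ≈ 16.8 m ✓

D ≈ 290 mm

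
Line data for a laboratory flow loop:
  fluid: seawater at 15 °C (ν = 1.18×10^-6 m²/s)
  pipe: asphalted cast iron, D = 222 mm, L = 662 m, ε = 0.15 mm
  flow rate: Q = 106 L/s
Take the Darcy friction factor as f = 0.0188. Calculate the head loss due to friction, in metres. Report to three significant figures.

h_f ≈ 21.4 m

V = 4Q/(πD²) = 4·0.106/(π·0.222²) = 2.738 m/s
h_f = f(L/D)V²/(2g) = 0.01880·(662/0.222)·2.738²/(2·9.81) = 21.43 m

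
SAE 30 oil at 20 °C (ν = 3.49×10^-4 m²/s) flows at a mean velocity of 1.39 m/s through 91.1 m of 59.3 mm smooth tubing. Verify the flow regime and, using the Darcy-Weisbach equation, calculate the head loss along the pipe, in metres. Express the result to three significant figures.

Re = VD/ν = 1.39·0.05930/3.49×10^-4 = 236 → laminar (Re < 2300)
f = 64/Re = 0.2710
h_f = f(L/D)V²/(2g) = 0.2710·(91.1/0.05930)·1.39²/(2·9.81) = 40.99 m

h_f ≈ 41.0 m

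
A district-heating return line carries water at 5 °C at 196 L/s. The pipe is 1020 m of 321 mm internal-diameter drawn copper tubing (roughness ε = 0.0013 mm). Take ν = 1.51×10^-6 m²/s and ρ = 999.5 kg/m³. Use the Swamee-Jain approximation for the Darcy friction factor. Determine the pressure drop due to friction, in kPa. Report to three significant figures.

V = 4Q/(πD²) = 4·0.196/(π·0.321²) = 2.422 m/s
Re = VD/ν = 2.422·0.321/1.51×10^-6 = 5.15×10^5 → turbulent
ε/D = 0.0013/321 = 4.05×10^-6
Swamee-Jain: f = 0.01309
h_f = f(L/D)V²/(2g) = 0.01309·(1020/0.321)·2.422²/(2·9.81) = 12.43 m
Δp = ρg·h_f = 999.5·9.81·12.43 = 121.9 kPa

Δp ≈ 122 kPa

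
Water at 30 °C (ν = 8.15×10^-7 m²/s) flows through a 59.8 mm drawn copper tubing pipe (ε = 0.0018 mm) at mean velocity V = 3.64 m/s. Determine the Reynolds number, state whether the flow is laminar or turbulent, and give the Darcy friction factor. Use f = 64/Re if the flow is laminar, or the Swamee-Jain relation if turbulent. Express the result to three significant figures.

Re ≈ 2.67×10^5; turbulent; f ≈ 0.0150

Re = VD/ν = 3.640·0.0598/8.15×10^-7 = 2.67×10^5
Re > 4000 → turbulent; ε/D = 3.01×10^-5
Swamee-Jain: f = 0.01502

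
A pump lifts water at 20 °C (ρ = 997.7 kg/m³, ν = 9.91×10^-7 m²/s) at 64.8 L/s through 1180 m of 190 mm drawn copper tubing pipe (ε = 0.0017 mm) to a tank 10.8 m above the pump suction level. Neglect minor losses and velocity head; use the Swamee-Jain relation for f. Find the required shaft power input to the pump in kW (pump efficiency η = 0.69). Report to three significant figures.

V = 4Q/(πD²) = 2.285 m/s; Re = 4.38×10^5; ε/D = 8.95×10^-6; f = 0.01354
h_f = f(L/D)V²/2g = 22.38 m
Total head H = z + h_f = 10.8 + 22.38 = 33.18 m
P_hyd = ρgQH = 997.7·9.81·0.0648·33.18 = 21.05 kW
P_shaft = P_hyd/η = 21.05/0.69 = 30.50 kW

P_shaft ≈ 30.5 kW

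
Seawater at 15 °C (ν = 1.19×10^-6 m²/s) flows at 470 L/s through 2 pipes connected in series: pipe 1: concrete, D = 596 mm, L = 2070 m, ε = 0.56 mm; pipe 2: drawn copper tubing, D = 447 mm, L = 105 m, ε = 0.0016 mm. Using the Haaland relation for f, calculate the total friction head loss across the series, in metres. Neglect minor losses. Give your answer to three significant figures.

H ≈ 11.1 m

Pipe 1: V = 1.685 m/s, Re = 8.44×10^5, ε/D = 9.40×10^-4, f = 0.01971, h_1 = f(L/D)V²/2g = 9.902 m
Pipe 2: V = 2.995 m/s, Re = 1.13×10^6, ε/D = 3.58×10^-6, f = 0.01142, h_2 = f(L/D)V²/2g = 1.227 m
Series → Q common, losses add: H = Σh = 11.13 m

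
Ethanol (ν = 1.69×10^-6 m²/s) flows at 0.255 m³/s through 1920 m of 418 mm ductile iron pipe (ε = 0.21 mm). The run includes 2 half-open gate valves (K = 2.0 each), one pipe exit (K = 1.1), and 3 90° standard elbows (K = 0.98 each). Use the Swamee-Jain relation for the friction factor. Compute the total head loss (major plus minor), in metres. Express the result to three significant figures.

V = 4Q/(πD²) = 1.858 m/s; V²/2g = 0.1760 m
Re = 4.60×10^5, ε/D = 5.02×10^-4 → f = 0.01787 (Swamee-Jain)
Major: h_f = f(L/D)·V²/2g = 0.01787·4593·0.1760 = 14.44 m
Minor: ΣK = 8.04; h_m = ΣK·V²/2g = 1.415 m
Total H_L = 14.44 + 1.415 = 15.86 m

H_L ≈ 15.9 m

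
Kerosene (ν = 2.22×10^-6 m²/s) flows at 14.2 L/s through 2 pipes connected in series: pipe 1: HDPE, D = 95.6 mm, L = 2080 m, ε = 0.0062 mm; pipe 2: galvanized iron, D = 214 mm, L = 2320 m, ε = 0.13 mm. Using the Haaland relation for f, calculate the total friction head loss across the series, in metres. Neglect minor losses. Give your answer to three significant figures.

H ≈ 83.1 m

Pipe 1: V = 1.978 m/s, Re = 8.52×10^4, ε/D = 6.49×10^-5, f = 0.01869, h_1 = f(L/D)V²/2g = 81.09 m
Pipe 2: V = 0.3948 m/s, Re = 3.81×10^4, ε/D = 6.07×10^-4, f = 0.02366, h_2 = f(L/D)V²/2g = 2.037 m
Series → Q common, losses add: H = Σh = 83.13 m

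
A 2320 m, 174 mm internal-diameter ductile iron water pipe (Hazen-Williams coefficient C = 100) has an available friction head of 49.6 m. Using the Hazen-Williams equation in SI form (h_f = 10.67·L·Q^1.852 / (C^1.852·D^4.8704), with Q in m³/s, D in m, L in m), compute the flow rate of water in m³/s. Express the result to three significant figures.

Rearranging: Q = [h_f·C^1.852·D^4.8704 / (10.67·L)]^(1/1.852)
Q = [49.6·100^1.852·0.174^4.8704 / (10.67·2320)]^0.540 = 0.03515 m³/s

Q ≈ 0.0351 m³/s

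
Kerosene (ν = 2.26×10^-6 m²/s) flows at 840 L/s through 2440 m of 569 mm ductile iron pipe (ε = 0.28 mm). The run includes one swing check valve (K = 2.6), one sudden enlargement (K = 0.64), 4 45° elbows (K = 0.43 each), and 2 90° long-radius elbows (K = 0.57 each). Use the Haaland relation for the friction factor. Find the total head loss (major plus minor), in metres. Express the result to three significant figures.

V = 4Q/(πD²) = 3.303 m/s; V²/2g = 0.5562 m
Re = 8.32×10^5, ε/D = 4.92×10^-4 → f = 0.01720 (Haaland)
Major: h_f = f(L/D)·V²/2g = 0.01720·4288·0.5562 = 41.03 m
Minor: ΣK = 6.10; h_m = ΣK·V²/2g = 3.393 m
Total H_L = 41.03 + 3.393 = 44.42 m

H_L ≈ 44.4 m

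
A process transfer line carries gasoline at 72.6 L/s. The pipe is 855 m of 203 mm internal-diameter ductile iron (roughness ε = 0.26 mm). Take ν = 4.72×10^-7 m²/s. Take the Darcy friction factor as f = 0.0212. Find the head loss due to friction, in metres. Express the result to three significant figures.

h_f ≈ 22.9 m

V = 4Q/(πD²) = 4·0.0726/(π·0.203²) = 2.243 m/s
h_f = f(L/D)V²/(2g) = 0.02120·(855/0.203)·2.243²/(2·9.81) = 22.90 m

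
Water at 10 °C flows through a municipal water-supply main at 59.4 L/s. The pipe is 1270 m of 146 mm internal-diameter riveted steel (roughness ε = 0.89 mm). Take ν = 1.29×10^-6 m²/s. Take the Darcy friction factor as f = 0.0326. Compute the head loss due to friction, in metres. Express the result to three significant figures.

V = 4Q/(πD²) = 4·0.0594/(π·0.146²) = 3.548 m/s
h_f = f(L/D)V²/(2g) = 0.03260·(1270/0.146)·3.548²/(2·9.81) = 181.9 m

h_f ≈ 182 m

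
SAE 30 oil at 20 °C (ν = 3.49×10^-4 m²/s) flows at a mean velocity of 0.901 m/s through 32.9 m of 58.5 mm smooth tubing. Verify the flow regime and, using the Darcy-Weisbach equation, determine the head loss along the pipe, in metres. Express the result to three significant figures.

h_f ≈ 9.86 m

Re = VD/ν = 0.901·0.05850/3.49×10^-4 = 151 → laminar (Re < 2300)
f = 64/Re = 0.4238
h_f = f(L/D)V²/(2g) = 0.4238·(32.9/0.05850)·0.901²/(2·9.81) = 9.861 m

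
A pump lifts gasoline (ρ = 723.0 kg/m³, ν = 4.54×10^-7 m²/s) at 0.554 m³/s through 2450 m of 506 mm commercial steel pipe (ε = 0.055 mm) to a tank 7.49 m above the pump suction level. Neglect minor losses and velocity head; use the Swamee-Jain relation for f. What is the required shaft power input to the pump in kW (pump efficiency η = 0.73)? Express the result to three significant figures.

P_shaft ≈ 169 kW

V = 4Q/(πD²) = 2.755 m/s; Re = 3.07×10^6; ε/D = 1.09×10^-4; f = 0.01278
h_f = f(L/D)V²/2g = 23.93 m
Total head H = z + h_f = 7.49 + 23.93 = 31.42 m
P_hyd = ρgQH = 723.0·9.81·0.554·31.42 = 123.5 kW
P_shaft = P_hyd/η = 123.5/0.73 = 169.1 kW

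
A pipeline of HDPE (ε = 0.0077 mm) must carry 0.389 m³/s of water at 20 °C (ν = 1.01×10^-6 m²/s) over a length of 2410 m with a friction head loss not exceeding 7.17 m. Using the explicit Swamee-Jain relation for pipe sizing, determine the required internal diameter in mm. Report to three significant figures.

D ≈ 557 mm

Swamee-Jain (Type III): D = 0.66·[ε^1.25·(LQ²/(gh_f))^4.75 + ν·Q^9.4·(L/(gh_f))^5.2]^0.04
LQ²/(gh_f) = 5.185; L/(gh_f) = 34.26
Term 1 = ε^1.25·(…)^4.75 = 0.00101; Term 2 = ν·Q^9.4·(…)^5.2 = 0.0135
D = 0.66·(0.00101 + 0.0135)^0.04 = 0.5572 m = 557 mm
Check: V = 1.60 m/s, Re = 8.80×10^5, f = 0.01217, h_f = 6.83 m ≈ 7.17 m ✓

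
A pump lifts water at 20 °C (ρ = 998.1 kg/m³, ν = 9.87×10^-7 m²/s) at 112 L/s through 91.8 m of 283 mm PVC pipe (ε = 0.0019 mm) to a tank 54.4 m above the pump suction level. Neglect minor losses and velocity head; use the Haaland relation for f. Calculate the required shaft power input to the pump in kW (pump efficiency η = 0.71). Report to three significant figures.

P_shaft ≈ 85.1 kW

V = 4Q/(πD²) = 1.781 m/s; Re = 5.11×10^5; ε/D = 6.71×10^-6; f = 0.01309
h_f = f(L/D)V²/2g = 0.6861 m
Total head H = z + h_f = 54.4 + 0.6861 = 55.09 m
P_hyd = ρgQH = 998.1·9.81·0.112·55.09 = 60.41 kW
P_shaft = P_hyd/η = 60.41/0.71 = 85.08 kW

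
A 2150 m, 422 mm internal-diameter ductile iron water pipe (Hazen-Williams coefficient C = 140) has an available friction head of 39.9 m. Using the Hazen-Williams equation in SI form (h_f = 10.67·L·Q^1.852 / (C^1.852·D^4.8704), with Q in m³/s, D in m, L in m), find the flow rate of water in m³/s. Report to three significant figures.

Rearranging: Q = [h_f·C^1.852·D^4.8704 / (10.67·L)]^(1/1.852)
Q = [39.9·140^1.852·0.422^4.8704 / (10.67·2150)]^0.540 = 0.4685 m³/s

Q ≈ 0.468 m³/s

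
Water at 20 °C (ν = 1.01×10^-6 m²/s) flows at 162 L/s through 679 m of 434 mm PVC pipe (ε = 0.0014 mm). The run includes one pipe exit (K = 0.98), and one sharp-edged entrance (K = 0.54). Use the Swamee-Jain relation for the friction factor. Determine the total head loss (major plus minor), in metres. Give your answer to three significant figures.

V = 4Q/(πD²) = 1.095 m/s; V²/2g = 0.06112 m
Re = 4.71×10^5, ε/D = 3.23×10^-6 → f = 0.01328 (Swamee-Jain)
Major: h_f = f(L/D)·V²/2g = 0.01328·1565·0.06112 = 1.270 m
Minor: ΣK = 1.52; h_m = ΣK·V²/2g = 0.09290 m
Total H_L = 1.270 + 0.09290 = 1.363 m

H_L ≈ 1.36 m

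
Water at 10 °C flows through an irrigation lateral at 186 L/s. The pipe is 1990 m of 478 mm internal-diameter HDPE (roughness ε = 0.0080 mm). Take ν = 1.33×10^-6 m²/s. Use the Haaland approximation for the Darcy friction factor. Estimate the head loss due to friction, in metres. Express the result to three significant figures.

V = 4Q/(πD²) = 4·0.186/(π·0.478²) = 1.036 m/s
Re = VD/ν = 1.036·0.478/1.33×10^-6 = 3.73×10^5 → turbulent
ε/D = 0.0080/478 = 1.67×10^-5
Haaland: f = 0.01394
h_f = f(L/D)V²/(2g) = 0.01394·(1990/0.478)·1.036²/(2·9.81) = 3.177 m

h_f ≈ 3.18 m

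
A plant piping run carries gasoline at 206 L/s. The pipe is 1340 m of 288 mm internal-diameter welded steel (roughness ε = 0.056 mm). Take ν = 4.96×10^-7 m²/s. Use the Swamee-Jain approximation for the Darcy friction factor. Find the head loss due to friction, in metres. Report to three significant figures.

h_f ≈ 33.9 m

V = 4Q/(πD²) = 4·0.206/(π·0.288²) = 3.162 m/s
Re = VD/ν = 3.162·0.288/4.96×10^-7 = 1.84×10^6 → turbulent
ε/D = 0.056/288 = 1.94×10^-4
Swamee-Jain: f = 0.01430
h_f = f(L/D)V²/(2g) = 0.01430·(1340/0.288)·3.162²/(2·9.81) = 33.90 m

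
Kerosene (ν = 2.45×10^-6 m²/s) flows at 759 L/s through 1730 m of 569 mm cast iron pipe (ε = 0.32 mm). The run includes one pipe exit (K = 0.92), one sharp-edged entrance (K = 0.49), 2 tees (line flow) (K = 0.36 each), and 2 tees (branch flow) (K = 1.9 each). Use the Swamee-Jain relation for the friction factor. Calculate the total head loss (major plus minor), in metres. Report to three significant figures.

V = 4Q/(πD²) = 2.985 m/s; V²/2g = 0.4541 m
Re = 6.93×10^5, ε/D = 5.62×10^-4 → f = 0.01791 (Swamee-Jain)
Major: h_f = f(L/D)·V²/2g = 0.01791·3040·0.4541 = 24.73 m
Minor: ΣK = 5.93; h_m = ΣK·V²/2g = 2.693 m
Total H_L = 24.73 + 2.693 = 27.43 m

H_L ≈ 27.4 m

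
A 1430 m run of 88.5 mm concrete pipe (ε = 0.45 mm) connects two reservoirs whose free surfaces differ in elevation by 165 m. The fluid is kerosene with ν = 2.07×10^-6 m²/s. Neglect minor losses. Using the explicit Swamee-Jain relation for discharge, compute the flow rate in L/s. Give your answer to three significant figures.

Swamee-Jain (Type II): Q = -0.965·√(gD⁵h_f/L)·ln[ε/(3.7D) + √(3.17ν²L/(gD³h_f))]
√(gD⁵h_f/L) = √(9.81·0.0885⁵·165/1430) = 0.002479
ε/(3.7D) = 0.00137; √(3.17ν²L/(gD³h_f)) = 1.32×10^-4
Q = -0.965·0.002479·ln(0.001506) = 0.01555 m³/s
Check: V = 2.53 m/s, Re = 1.08×10^5, f = 0.03163, h_f = 166 m ≈ 165 m ✓

Q ≈ 15.5 L/s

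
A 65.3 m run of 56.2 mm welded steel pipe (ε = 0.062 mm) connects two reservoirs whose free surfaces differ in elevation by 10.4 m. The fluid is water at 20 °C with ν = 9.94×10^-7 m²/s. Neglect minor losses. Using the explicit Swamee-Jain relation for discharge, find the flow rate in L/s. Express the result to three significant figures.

Q ≈ 7.06 L/s

Swamee-Jain (Type II): Q = -0.965·√(gD⁵h_f/L)·ln[ε/(3.7D) + √(3.17ν²L/(gD³h_f))]
√(gD⁵h_f/L) = √(9.81·0.0562⁵·10.4/65.3) = 9.359×10^-4
ε/(3.7D) = 2.98×10^-4; √(3.17ν²L/(gD³h_f)) = 1.06×10^-4
Q = -0.965·9.359×10^-4·ln(4.044×10^-4) = 0.007056 m³/s
Check: V = 2.84 m/s, Re = 1.61×10^5, f = 0.02188, h_f = 10.5 m ≈ 10.4 m ✓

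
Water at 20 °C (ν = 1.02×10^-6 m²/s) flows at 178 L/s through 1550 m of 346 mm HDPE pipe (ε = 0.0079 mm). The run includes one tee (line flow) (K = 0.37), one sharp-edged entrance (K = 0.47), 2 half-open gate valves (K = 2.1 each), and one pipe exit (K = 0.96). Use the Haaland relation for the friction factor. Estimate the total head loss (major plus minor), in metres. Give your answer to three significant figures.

H_L ≈ 11.6 m

V = 4Q/(πD²) = 1.893 m/s; V²/2g = 0.1827 m
Re = 6.42×10^5, ε/D = 2.28×10^-5 → f = 0.01282 (Haaland)
Major: h_f = f(L/D)·V²/2g = 0.01282·4480·0.1827 = 10.49 m
Minor: ΣK = 6.00; h_m = ΣK·V²/2g = 1.096 m
Total H_L = 10.49 + 1.096 = 11.59 m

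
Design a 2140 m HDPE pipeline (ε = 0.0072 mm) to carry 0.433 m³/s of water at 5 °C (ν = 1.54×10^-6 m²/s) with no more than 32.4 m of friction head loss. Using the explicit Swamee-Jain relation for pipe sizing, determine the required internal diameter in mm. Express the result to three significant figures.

D ≈ 421 mm

Swamee-Jain (Type III): D = 0.66·[ε^1.25·(LQ²/(gh_f))^4.75 + ν·Q^9.4·(L/(gh_f))^5.2]^0.04
LQ²/(gh_f) = 1.262; L/(gh_f) = 6.733
Term 1 = ε^1.25·(…)^4.75 = 1.13×10^-6; Term 2 = ν·Q^9.4·(…)^5.2 = 1.19×10^-5
D = 0.66·(1.13×10^-6 + 1.19×10^-5)^0.04 = 0.4209 m = 421 mm
Check: V = 3.11 m/s, Re = 8.51×10^5, f = 0.01230, h_f = 30.9 m ≈ 32.4 m ✓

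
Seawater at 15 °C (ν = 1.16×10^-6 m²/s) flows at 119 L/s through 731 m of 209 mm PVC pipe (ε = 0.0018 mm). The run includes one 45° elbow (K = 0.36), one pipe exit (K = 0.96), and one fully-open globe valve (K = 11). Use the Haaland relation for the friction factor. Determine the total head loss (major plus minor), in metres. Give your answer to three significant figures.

H_L ≈ 34.7 m

V = 4Q/(πD²) = 3.469 m/s; V²/2g = 0.6132 m
Re = 6.25×10^5, ε/D = 8.61×10^-6 → f = 0.01267 (Haaland)
Major: h_f = f(L/D)·V²/2g = 0.01267·3498·0.6132 = 27.18 m
Minor: ΣK = 12.3; h_m = ΣK·V²/2g = 7.555 m
Total H_L = 27.18 + 7.555 = 34.73 m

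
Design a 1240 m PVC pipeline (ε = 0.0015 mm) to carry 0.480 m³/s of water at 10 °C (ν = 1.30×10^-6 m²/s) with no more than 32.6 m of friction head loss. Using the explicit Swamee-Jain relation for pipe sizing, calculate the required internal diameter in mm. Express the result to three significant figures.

D ≈ 386 mm

Swamee-Jain (Type III): D = 0.66·[ε^1.25·(LQ²/(gh_f))^4.75 + ν·Q^9.4·(L/(gh_f))^5.2]^0.04
LQ²/(gh_f) = 0.8933; L/(gh_f) = 3.877
Term 1 = ε^1.25·(…)^4.75 = 3.07×10^-8; Term 2 = ν·Q^9.4·(…)^5.2 = 1.51×10^-6
D = 0.66·(3.07×10^-8 + 1.51×10^-6)^0.04 = 0.3864 m = 386 mm
Check: V = 4.09 m/s, Re = 1.22×10^6, f = 0.01134, h_f = 31.1 m ≈ 32.6 m ✓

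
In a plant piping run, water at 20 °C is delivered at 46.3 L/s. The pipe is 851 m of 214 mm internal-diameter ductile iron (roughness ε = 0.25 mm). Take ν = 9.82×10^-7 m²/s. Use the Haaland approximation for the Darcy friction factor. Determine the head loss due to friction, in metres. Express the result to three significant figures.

V = 4Q/(πD²) = 4·0.0463/(π·0.214²) = 1.287 m/s
Re = VD/ν = 1.287·0.214/9.82×10^-7 = 2.81×10^5 → turbulent
ε/D = 0.25/214 = 0.00117
Haaland: f = 0.02126
h_f = f(L/D)V²/(2g) = 0.02126·(851/0.214)·1.287²/(2·9.81) = 7.139 m

h_f ≈ 7.14 m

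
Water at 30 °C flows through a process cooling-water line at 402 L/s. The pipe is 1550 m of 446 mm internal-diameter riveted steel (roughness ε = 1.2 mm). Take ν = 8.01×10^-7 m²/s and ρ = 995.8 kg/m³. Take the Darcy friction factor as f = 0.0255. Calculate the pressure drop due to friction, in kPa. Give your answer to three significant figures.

V = 4Q/(πD²) = 4·0.402/(π·0.446²) = 2.573 m/s
h_f = f(L/D)V²/(2g) = 0.02550·(1550/0.446)·2.573²/(2·9.81) = 29.91 m
Δp = ρg·h_f = 995.8·9.81·29.91 = 292.2 kPa

Δp ≈ 292 kPa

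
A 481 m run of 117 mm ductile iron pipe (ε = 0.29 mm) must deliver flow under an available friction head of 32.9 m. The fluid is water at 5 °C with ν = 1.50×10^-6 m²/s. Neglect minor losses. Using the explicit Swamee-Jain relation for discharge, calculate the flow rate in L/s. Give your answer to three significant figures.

Q ≈ 26.6 L/s

Swamee-Jain (Type II): Q = -0.965·√(gD⁵h_f/L)·ln[ε/(3.7D) + √(3.17ν²L/(gD³h_f))]
√(gD⁵h_f/L) = √(9.81·0.117⁵·32.9/481) = 0.003836
ε/(3.7D) = 6.70×10^-4; √(3.17ν²L/(gD³h_f)) = 8.15×10^-5
Q = -0.965·0.003836·ln(7.514×10^-4) = 0.02663 m³/s
Check: V = 2.48 m/s, Re = 1.93×10^5, f = 0.02579, h_f = 33.1 m ≈ 32.9 m ✓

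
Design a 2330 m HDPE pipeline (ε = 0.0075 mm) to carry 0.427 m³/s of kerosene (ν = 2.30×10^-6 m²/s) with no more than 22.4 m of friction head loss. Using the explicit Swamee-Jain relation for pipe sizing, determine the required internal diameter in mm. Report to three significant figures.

Swamee-Jain (Type III): D = 0.66·[ε^1.25·(LQ²/(gh_f))^4.75 + ν·Q^9.4·(L/(gh_f))^5.2]^0.04
LQ²/(gh_f) = 1.933; L/(gh_f) = 10.60
Term 1 = ε^1.25·(…)^4.75 = 8.99×10^-6; Term 2 = ν·Q^9.4·(…)^5.2 = 1.66×10^-4
D = 0.66·(8.99×10^-6 + 1.66×10^-4)^0.04 = 0.4669 m = 467 mm
Check: V = 2.49 m/s, Re = 5.06×10^5, f = 0.01332, h_f = 21.1 m ≈ 22.4 m ✓

D ≈ 467 mm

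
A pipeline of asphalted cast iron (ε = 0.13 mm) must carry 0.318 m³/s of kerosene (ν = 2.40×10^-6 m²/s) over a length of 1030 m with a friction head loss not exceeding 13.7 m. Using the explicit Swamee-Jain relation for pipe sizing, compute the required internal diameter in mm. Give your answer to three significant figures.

D ≈ 408 mm

Swamee-Jain (Type III): D = 0.66·[ε^1.25·(LQ²/(gh_f))^4.75 + ν·Q^9.4·(L/(gh_f))^5.2]^0.04
LQ²/(gh_f) = 0.7750; L/(gh_f) = 7.664
Term 1 = ε^1.25·(…)^4.75 = 4.14×10^-6; Term 2 = ν·Q^9.4·(…)^5.2 = 2.01×10^-6
D = 0.66·(4.14×10^-6 + 2.01×10^-6)^0.04 = 0.4084 m = 408 mm
Check: V = 2.43 m/s, Re = 4.13×10^5, f = 0.01674, h_f = 12.7 m ≈ 13.7 m ✓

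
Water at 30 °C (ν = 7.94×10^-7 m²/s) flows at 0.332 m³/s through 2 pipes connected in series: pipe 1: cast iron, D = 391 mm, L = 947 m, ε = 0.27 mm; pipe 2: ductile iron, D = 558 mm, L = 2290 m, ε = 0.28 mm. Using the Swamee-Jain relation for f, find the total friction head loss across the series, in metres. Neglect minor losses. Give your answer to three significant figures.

H ≈ 24.0 m

Pipe 1: V = 2.765 m/s, Re = 1.36×10^6, ε/D = 6.91×10^-4, f = 0.01836, h_1 = f(L/D)V²/2g = 17.32 m
Pipe 2: V = 1.358 m/s, Re = 9.54×10^5, ε/D = 5.02×10^-4, f = 0.01734, h_2 = f(L/D)V²/2g = 6.684 m
Series → Q common, losses add: H = Σh = 24.01 m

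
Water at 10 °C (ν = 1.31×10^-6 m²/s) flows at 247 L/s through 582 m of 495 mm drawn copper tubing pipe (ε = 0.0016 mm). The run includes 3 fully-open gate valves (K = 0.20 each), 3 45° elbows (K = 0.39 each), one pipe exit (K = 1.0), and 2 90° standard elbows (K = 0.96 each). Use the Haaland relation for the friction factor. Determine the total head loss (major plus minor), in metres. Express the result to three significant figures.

H_L ≈ 1.69 m

V = 4Q/(πD²) = 1.284 m/s; V²/2g = 0.08396 m
Re = 4.85×10^5, ε/D = 3.23×10^-6 → f = 0.01317 (Haaland)
Major: h_f = f(L/D)·V²/2g = 0.01317·1176·0.08396 = 1.300 m
Minor: ΣK = 4.69; h_m = ΣK·V²/2g = 0.3938 m
Total H_L = 1.300 + 0.3938 = 1.694 m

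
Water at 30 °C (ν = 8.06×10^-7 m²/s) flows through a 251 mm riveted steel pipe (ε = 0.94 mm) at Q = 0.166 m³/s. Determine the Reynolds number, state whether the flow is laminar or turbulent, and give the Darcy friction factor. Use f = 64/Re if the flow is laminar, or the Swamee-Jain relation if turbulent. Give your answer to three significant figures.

V = 4Q/(πD²) = 3.355 m/s
Re = VD/ν = 3.355·0.251/8.06×10^-7 = 1.04×10^6
Re > 4000 → turbulent; ε/D = 0.00375
Swamee-Jain: f = 0.02805

Re ≈ 1.04×10^6; turbulent; f ≈ 0.0280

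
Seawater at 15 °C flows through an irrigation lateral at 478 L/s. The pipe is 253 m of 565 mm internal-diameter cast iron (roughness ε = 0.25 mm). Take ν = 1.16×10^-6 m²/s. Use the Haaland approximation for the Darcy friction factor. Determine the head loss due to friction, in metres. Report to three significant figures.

h_f ≈ 1.39 m

V = 4Q/(πD²) = 4·0.478/(π·0.565²) = 1.907 m/s
Re = VD/ν = 1.907·0.565/1.16×10^-6 = 9.29×10^5 → turbulent
ε/D = 0.25/565 = 4.42×10^-4
Haaland: f = 0.01680
h_f = f(L/D)V²/(2g) = 0.01680·(253/0.565)·1.907²/(2·9.81) = 1.394 m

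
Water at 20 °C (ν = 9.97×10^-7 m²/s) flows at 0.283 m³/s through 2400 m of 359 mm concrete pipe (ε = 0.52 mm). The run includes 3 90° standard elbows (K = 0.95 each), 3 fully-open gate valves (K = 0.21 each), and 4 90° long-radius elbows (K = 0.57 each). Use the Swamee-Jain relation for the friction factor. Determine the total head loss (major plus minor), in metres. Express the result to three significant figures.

V = 4Q/(πD²) = 2.796 m/s; V²/2g = 0.3984 m
Re = 1.01×10^6, ε/D = 0.00145 → f = 0.02185 (Swamee-Jain)
Major: h_f = f(L/D)·V²/2g = 0.02185·6685·0.3984 = 58.19 m
Minor: ΣK = 5.76; h_m = ΣK·V²/2g = 2.295 m
Total H_L = 58.19 + 2.295 = 60.48 m

H_L ≈ 60.5 m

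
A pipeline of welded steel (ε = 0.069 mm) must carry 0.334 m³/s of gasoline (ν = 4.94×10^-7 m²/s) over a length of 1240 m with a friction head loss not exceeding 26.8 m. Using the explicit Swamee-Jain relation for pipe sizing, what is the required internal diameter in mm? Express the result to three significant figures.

Swamee-Jain (Type III): D = 0.66·[ε^1.25·(LQ²/(gh_f))^4.75 + ν·Q^9.4·(L/(gh_f))^5.2]^0.04
LQ²/(gh_f) = 0.5262; L/(gh_f) = 4.716
Term 1 = ε^1.25·(…)^4.75 = 2.98×10^-7; Term 2 = ν·Q^9.4·(…)^5.2 = 5.25×10^-8
D = 0.66·(2.98×10^-7 + 5.25×10^-8)^0.04 = 0.3642 m = 364 mm
Check: V = 3.21 m/s, Re = 2.36×10^6, f = 0.01411, h_f = 25.2 m ≈ 26.8 m ✓

D ≈ 364 mm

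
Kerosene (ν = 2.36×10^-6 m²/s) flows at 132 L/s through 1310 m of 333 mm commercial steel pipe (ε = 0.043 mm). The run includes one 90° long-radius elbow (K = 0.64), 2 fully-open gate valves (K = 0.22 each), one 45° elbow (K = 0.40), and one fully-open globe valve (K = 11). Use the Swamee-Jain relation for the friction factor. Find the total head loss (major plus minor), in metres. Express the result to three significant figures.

H_L ≈ 9.04 m

V = 4Q/(πD²) = 1.516 m/s; V²/2g = 0.1171 m
Re = 2.14×10^5, ε/D = 1.29×10^-4 → f = 0.01645 (Swamee-Jain)
Major: h_f = f(L/D)·V²/2g = 0.01645·3934·0.1171 = 7.578 m
Minor: ΣK = 12.5; h_m = ΣK·V²/2g = 1.461 m
Total H_L = 7.578 + 1.461 = 9.040 m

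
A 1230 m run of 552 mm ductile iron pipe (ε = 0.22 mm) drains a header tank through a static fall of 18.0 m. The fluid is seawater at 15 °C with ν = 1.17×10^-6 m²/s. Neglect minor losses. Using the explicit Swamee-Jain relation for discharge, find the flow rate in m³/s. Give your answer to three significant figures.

Swamee-Jain (Type II): Q = -0.965·√(gD⁵h_f/L)·ln[ε/(3.7D) + √(3.17ν²L/(gD³h_f))]
√(gD⁵h_f/L) = √(9.81·0.552⁵·18.0/1230) = 0.08578
ε/(3.7D) = 1.08×10^-4; √(3.17ν²L/(gD³h_f)) = 1.34×10^-5
Q = -0.965·0.08578·ln(1.211×10^-4) = 0.7465 m³/s
Check: V = 3.12 m/s, Re = 1.47×10^6, f = 0.01638, h_f = 18.1 m ≈ 18.0 m ✓

Q ≈ 0.747 m³/s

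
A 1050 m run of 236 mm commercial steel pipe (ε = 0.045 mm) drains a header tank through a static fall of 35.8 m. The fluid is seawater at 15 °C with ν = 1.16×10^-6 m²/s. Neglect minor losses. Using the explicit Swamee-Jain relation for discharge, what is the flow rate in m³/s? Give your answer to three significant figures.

Swamee-Jain (Type II): Q = -0.965·√(gD⁵h_f/L)·ln[ε/(3.7D) + √(3.17ν²L/(gD³h_f))]
√(gD⁵h_f/L) = √(9.81·0.236⁵·35.8/1050) = 0.01565
ε/(3.7D) = 5.15×10^-5; √(3.17ν²L/(gD³h_f)) = 3.11×10^-5
Q = -0.965·0.01565·ln(8.268×10^-5) = 0.1420 m³/s
Check: V = 3.25 m/s, Re = 6.60×10^5, f = 0.01508, h_f = 36.0 m ≈ 35.8 m ✓

Q ≈ 0.142 m³/s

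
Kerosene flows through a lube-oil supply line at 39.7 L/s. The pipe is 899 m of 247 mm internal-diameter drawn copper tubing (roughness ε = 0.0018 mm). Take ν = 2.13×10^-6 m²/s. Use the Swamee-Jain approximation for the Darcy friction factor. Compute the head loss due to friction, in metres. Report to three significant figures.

V = 4Q/(πD²) = 4·0.0397/(π·0.247²) = 0.8285 m/s
Re = VD/ν = 0.8285·0.247/2.13×10^-6 = 9.61×10^4 → turbulent
ε/D = 0.0018/247 = 7.29×10^-6
Swamee-Jain: f = 0.01806
h_f = f(L/D)V²/(2g) = 0.01806·(899/0.247)·0.8285²/(2·9.81) = 2.299 m

h_f ≈ 2.30 m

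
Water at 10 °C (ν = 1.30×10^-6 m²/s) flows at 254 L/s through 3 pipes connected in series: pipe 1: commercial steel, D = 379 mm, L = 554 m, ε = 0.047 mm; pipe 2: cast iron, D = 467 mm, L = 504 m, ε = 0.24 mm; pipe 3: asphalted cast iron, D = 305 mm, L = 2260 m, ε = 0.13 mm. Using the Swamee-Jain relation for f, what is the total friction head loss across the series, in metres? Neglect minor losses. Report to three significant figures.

H ≈ 84.7 m

Pipe 1: V = 2.251 m/s, Re = 6.56×10^5, ε/D = 1.24×10^-4, f = 0.01435, h_1 = f(L/D)V²/2g = 5.418 m
Pipe 2: V = 1.483 m/s, Re = 5.33×10^5, ε/D = 5.14×10^-4, f = 0.01781, h_2 = f(L/D)V²/2g = 2.154 m
Pipe 3: V = 3.477 m/s, Re = 8.16×10^5, ε/D = 4.26×10^-4, f = 0.01690, h_3 = f(L/D)V²/2g = 77.16 m
Series → Q common, losses add: H = Σh = 84.73 m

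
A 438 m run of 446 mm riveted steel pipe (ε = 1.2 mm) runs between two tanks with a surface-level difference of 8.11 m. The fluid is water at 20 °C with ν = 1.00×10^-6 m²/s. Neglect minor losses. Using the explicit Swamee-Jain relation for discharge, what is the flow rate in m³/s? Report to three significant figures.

Q ≈ 0.394 m³/s

Swamee-Jain (Type II): Q = -0.965·√(gD⁵h_f/L)·ln[ε/(3.7D) + √(3.17ν²L/(gD³h_f))]
√(gD⁵h_f/L) = √(9.81·0.446⁵·8.11/438) = 0.05662
ε/(3.7D) = 7.27×10^-4; √(3.17ν²L/(gD³h_f)) = 1.40×10^-5
Q = -0.965·0.05662·ln(7.412×10^-4) = 0.3938 m³/s
Check: V = 2.52 m/s, Re = 1.12×10^6, f = 0.02558, h_f = 8.13 m ≈ 8.11 m ✓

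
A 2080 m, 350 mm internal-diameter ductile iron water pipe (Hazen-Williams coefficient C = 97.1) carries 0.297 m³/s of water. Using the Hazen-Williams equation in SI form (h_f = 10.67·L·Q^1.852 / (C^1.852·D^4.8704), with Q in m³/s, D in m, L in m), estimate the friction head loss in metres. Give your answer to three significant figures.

h_f = 10.67·2080·0.297^1.852 / (97.1^1.852·0.350^4.8704) = 81.29 m

h_f ≈ 81.3 m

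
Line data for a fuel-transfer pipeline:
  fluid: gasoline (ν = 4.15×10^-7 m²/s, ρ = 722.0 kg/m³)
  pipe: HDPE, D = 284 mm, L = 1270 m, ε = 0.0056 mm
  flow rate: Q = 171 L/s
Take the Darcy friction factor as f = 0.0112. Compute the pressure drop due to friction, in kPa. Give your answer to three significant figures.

V = 4Q/(πD²) = 4·0.171/(π·0.284²) = 2.699 m/s
h_f = f(L/D)V²/(2g) = 0.01120·(1270/0.284)·2.699²/(2·9.81) = 18.60 m
Δp = ρg·h_f = 722.0·9.81·18.60 = 131.7 kPa

Δp ≈ 132 kPa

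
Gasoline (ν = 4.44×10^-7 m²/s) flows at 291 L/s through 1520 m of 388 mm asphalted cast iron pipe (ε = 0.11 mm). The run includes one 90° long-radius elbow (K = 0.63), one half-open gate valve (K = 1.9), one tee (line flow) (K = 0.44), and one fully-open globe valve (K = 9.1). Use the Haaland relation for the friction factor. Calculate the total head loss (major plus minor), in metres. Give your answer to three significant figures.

H_L ≈ 22.0 m

V = 4Q/(πD²) = 2.461 m/s; V²/2g = 0.3087 m
Re = 2.15×10^6, ε/D = 2.84×10^-4 → f = 0.01511 (Haaland)
Major: h_f = f(L/D)·V²/2g = 0.01511·3918·0.3087 = 18.27 m
Minor: ΣK = 12.1; h_m = ΣK·V²/2g = 3.726 m
Total H_L = 18.27 + 3.726 = 22.00 m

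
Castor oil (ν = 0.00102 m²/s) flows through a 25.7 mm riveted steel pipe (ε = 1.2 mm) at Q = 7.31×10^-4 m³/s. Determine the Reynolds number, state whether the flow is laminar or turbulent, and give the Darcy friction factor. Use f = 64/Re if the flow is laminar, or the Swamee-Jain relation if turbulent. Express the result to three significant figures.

V = 4Q/(πD²) = 1.409 m/s
Re = VD/ν = 1.409·0.0257/0.00102 = 35.5
Re < 2300 → laminar → f = 64/Re = 1.803

Re ≈ 35.5; laminar; f = 64/Re ≈ 1.80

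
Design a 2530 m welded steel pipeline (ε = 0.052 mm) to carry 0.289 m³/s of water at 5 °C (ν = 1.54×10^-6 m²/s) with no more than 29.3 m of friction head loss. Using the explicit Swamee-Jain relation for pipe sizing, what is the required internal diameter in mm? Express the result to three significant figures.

D ≈ 391 mm

Swamee-Jain (Type III): D = 0.66·[ε^1.25·(LQ²/(gh_f))^4.75 + ν·Q^9.4·(L/(gh_f))^5.2]^0.04
LQ²/(gh_f) = 0.7352; L/(gh_f) = 8.802
Term 1 = ε^1.25·(…)^4.75 = 1.02×10^-6; Term 2 = ν·Q^9.4·(…)^5.2 = 1.08×10^-6
D = 0.66·(1.02×10^-6 + 1.08×10^-6)^0.04 = 0.3912 m = 391 mm
Check: V = 2.40 m/s, Re = 6.11×10^5, f = 0.01455, h_f = 27.7 m ≈ 29.3 m ✓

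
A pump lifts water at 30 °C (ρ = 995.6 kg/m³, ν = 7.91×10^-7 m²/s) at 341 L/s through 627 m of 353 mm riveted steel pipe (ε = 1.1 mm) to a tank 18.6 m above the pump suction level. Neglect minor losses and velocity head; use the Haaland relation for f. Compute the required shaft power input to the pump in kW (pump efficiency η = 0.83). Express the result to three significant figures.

P_shaft ≈ 192 kW

V = 4Q/(πD²) = 3.484 m/s; Re = 1.55×10^6; ε/D = 0.00312; f = 0.02658
h_f = f(L/D)V²/2g = 29.21 m
Total head H = z + h_f = 18.6 + 29.21 = 47.81 m
P_hyd = ρgQH = 995.6·9.81·0.341·47.81 = 159.2 kW
P_shaft = P_hyd/η = 159.2/0.83 = 191.8 kW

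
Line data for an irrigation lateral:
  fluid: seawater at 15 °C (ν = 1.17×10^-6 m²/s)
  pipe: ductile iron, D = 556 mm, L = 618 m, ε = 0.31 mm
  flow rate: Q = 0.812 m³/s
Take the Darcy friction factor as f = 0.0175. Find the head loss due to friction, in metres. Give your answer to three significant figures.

h_f ≈ 11.1 m

V = 4Q/(πD²) = 4·0.812/(π·0.556²) = 3.344 m/s
h_f = f(L/D)V²/(2g) = 0.01750·(618/0.556)·3.344²/(2·9.81) = 11.09 m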